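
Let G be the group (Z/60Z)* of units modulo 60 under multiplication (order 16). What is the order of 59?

2

Compute successive powers of 59 mod 60: 59, 1; 59^2 ≡ 1 (mod 60).
So |⟨59⟩| = 2.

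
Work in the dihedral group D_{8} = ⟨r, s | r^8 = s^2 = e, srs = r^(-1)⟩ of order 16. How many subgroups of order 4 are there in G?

5

|G| = 16 and 4 | 16, so subgroups of order 4 are possible by Lagrange.
The subgroups of order 4 are: {e, r^2, r^4, r^6}; {e, r^4, r^2s, r^6s}; {e, r^4, r^3s, r^7s}; {e, r^4, s, r^4s}; … (5 in all).
So G has 5 subgroups of order 4.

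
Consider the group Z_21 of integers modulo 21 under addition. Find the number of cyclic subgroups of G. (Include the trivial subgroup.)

4

Group the elements of G by the cyclic subgroup they generate; each cyclic subgroup of order d accounts for φ(d) elements.
Cyclic subgroups by order — order 1: 1; order 3: 1; order 7: 1; order 21: 1.
Total: 4.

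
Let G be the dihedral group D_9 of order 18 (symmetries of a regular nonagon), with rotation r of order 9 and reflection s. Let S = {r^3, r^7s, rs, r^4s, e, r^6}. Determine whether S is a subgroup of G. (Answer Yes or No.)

Yes

|S| = 6 divides |G| = 18, consistent with Lagrange.
S contains the identity, every element's inverse is in S, and S is closed under ·: it is a subgroup.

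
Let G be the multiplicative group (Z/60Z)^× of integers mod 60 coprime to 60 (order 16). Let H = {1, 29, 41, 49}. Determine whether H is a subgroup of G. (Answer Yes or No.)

Yes

|H| = 4 divides |G| = 16, consistent with Lagrange.
H contains the identity, every element's inverse is in H, and H is closed under ·: it is a subgroup.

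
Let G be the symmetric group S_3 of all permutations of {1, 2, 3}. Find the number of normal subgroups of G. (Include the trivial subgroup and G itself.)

3

G has 6 subgroups. Checking conjugation-invariance by order — order 1: 1/1 normal; order 2: 0/3 normal; order 3: 1/1 normal; order 6: 1/1 normal.
Total normal subgroups: 3.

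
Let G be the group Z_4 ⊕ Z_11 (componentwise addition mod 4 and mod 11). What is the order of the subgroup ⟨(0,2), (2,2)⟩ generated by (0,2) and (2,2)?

22

|⟨(0,2)⟩| = 11 and |⟨(2,2)⟩| = 22, so |H| is a multiple of lcm(11, 22) = 22 and divides |G| = 44.
Closing under the operation: H = {(0,0), (0,1), (0,2), (0,3), (0,4), (0,5), (0,6), (0,7), (0,8), (0,9), (0,10), (2,0), (2,1), (2,2), (2,3), (2,4), (2,5), (2,6), (2,7), (2,8), (2,9), (2,10)}, so |H| = 22.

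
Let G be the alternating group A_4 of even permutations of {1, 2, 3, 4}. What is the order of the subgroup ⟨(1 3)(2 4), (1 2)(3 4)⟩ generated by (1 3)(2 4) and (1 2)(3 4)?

|⟨(1 3)(2 4)⟩| = 2 and |⟨(1 2)(3 4)⟩| = 2, so |H| is a multiple of lcm(2, 2) = 2 and divides |G| = 12.
Closing under the operation: H = {e, (1 2)(3 4), (1 3)(2 4), (1 4)(2 3)}, so |H| = 4.

4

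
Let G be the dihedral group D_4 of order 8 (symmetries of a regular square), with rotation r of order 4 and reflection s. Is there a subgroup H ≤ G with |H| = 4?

4 | 8. A subgroup of order 4 is {e, r, r^2, r^3}.

Yes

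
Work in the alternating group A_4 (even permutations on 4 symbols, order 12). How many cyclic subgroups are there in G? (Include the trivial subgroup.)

8

A cyclic subgroup of order d is generated by each of its φ(d) elements of order d, so the cyclic subgroups of order d number (#elements of order d)/φ(d).
Cyclic subgroups by order — order 1: 1; order 2: 3; order 3: 4.
Total: 8.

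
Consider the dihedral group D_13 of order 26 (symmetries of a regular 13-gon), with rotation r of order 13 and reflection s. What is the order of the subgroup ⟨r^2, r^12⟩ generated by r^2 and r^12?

|⟨r^2⟩| = 13 and |⟨r^12⟩| = 13, so |H| is a multiple of lcm(13, 13) = 13 and divides |G| = 26.
Closing under the operation: H = {e, r, r^2, r^3, r^4, r^5, r^6, r^7, r^8, r^9, r^10, r^11, r^12}, so |H| = 13.

13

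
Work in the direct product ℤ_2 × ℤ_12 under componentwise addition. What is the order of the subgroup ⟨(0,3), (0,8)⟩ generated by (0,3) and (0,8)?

12

|⟨(0,3)⟩| = 4 and |⟨(0,8)⟩| = 3, so |H| is a multiple of lcm(4, 3) = 12 and divides |G| = 24.
Closing under the operation: H = {(0,0), (0,1), (0,2), (0,3), (0,4), (0,5), (0,6), (0,7), (0,8), (0,9), (0,10), (0,11)}, so |H| = 12.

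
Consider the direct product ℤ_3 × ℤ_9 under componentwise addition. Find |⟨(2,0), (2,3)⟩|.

9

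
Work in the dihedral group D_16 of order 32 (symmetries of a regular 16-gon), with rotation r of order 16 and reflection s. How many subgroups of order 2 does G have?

17

|G| = 32 and 2 | 32, so subgroups of order 2 are possible by Lagrange.
The subgroups of order 2 are: {e, r^10s}; {e, r^11s}; {e, r^12s}; {e, r^13s}; … (17 in all).
So G has 17 subgroups of order 2.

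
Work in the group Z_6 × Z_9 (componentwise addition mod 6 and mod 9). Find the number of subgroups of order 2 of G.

|G| = 54 and 2 | 54, so subgroups of order 2 are possible by Lagrange.
The subgroups of order 2 are: {(0,0), (3,0)}.
So G has 1 subgroup of order 2.

1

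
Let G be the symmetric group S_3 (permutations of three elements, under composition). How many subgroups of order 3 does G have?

1

|G| = 6 and 3 | 6, so subgroups of order 3 are possible by Lagrange.
The subgroups of order 3 are: {e, (1 2 3), (1 3 2)}.
So G has 1 subgroup of order 3.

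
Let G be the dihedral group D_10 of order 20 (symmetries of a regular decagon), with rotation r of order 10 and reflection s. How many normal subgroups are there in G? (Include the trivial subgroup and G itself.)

G has 22 subgroups. Checking conjugation-invariance by order — order 1: 1/1 normal; order 2: 1/11 normal; order 4: 0/5 normal; order 5: 1/1 normal; order 10: 3/3 normal; order 20: 1/1 normal.
Total normal subgroups: 7.

7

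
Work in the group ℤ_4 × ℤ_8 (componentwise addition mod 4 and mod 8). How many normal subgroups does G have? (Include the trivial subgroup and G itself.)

22

G is abelian, so every subgroup is normal.
G has 22 subgroups in total, hence 22 normal subgroups.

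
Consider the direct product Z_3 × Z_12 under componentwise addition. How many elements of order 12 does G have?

An element (a,b) has order lcm(ord(a), ord(b)); count pairs with lcm equal to 12.
Enumerating gives 16 such elements.

16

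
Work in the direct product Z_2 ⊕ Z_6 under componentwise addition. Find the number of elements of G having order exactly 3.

2

An element (a,b) has order lcm(ord(a), ord(b)); count pairs with lcm equal to 3.
Enumerating gives 2 such elements.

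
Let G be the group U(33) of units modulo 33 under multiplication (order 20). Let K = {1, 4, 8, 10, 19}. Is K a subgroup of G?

19 ∈ K but its inverse 7 ∉ K, so K is not a subgroup.

No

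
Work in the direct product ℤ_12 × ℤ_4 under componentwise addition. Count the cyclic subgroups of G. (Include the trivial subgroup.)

Group the elements of G by the cyclic subgroup they generate; each cyclic subgroup of order d accounts for φ(d) elements.
Cyclic subgroups by order — order 1: 1; order 2: 3; order 3: 1; order 4: 6; order 6: 3; order 12: 6.
Total: 20.

20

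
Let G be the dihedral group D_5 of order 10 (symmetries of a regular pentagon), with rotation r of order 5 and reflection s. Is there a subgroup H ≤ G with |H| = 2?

2 | 10. A subgroup of order 2 is {e, r^2s}.

Yes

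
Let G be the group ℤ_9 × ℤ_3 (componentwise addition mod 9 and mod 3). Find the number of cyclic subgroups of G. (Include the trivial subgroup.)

8

Group the elements of G by the cyclic subgroup they generate; each cyclic subgroup of order d accounts for φ(d) elements.
Cyclic subgroups by order — order 1: 1; order 3: 4; order 9: 3.
Total: 8.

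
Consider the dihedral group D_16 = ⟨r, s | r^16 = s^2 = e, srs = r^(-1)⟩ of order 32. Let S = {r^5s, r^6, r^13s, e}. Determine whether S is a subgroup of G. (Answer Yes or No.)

No

r^6 ∈ S but its inverse r^10 ∉ S, so S is not a subgroup.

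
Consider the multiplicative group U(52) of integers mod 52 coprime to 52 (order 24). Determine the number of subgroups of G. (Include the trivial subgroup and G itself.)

|G| = 24, so by Lagrange every subgroup order divides 24. Divisors: 1, 2, 3, 4, 6, 8, 12, 24.
Subgroups by order — order 1: 1; order 2: 3; order 3: 1; order 4: 3; order 6: 3; order 8: 1; order 12: 3; order 24: 1.
Total: 1 + 3 + 1 + 3 + 3 + 1 + 3 + 1 = 16.

16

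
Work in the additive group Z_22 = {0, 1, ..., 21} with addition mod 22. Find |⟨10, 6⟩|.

|⟨10⟩| = 11 and |⟨6⟩| = 11, so |H| is a multiple of lcm(11, 11) = 11 and divides |G| = 22.
Closing under the operation: H = {0, 2, 4, 6, 8, 10, 12, 14, 16, 18, 20}, so |H| = 11.

11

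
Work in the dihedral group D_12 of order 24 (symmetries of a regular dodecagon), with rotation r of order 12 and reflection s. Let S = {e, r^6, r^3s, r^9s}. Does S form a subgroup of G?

Yes

|S| = 4 divides |G| = 24, consistent with Lagrange.
S contains the identity, every element's inverse is in S, and S is closed under ·: it is a subgroup.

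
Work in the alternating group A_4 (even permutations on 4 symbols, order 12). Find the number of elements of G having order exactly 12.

0

No element of G has order 12 (even though 12 | 12).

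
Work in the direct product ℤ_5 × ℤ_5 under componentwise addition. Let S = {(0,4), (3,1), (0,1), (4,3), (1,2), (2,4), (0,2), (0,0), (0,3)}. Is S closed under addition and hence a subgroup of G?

|S| = 9 does not divide |G| = 25, so by Lagrange S is not a subgroup.

No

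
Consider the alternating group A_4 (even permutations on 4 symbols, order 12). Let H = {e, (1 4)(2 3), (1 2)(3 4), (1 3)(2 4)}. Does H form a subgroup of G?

|H| = 4 divides |G| = 12, consistent with Lagrange.
H contains the identity, every element's inverse is in H, and H is closed under ∘: it is a subgroup.

Yes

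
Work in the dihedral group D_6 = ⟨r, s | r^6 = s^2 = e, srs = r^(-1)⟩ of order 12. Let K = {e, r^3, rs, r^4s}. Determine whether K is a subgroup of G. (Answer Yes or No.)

Yes

|K| = 4 divides |G| = 12, consistent with Lagrange.
K contains the identity, every element's inverse is in K, and K is closed under ·: it is a subgroup.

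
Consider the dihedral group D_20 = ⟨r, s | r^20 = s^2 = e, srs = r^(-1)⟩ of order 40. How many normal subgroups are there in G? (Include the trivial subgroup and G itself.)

9

G has 48 subgroups. Checking conjugation-invariance by order — order 1: 1/1 normal; order 2: 1/21 normal; order 4: 1/11 normal; order 5: 1/1 normal; order 8: 0/5 normal; order 10: 1/5 normal; order 20: 3/3 normal; order 40: 1/1 normal.
Total normal subgroups: 9.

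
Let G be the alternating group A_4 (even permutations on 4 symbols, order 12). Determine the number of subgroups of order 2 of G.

3

|G| = 12 and 2 | 12, so subgroups of order 2 are possible by Lagrange.
The subgroups of order 2 are: {e, (1 2)(3 4)}; {e, (1 3)(2 4)}; {e, (1 4)(2 3)}.
So G has 3 subgroups of order 2.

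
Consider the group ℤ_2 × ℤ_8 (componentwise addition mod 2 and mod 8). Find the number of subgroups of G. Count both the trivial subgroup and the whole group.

|G| = 16, so by Lagrange every subgroup order divides 16. Divisors: 1, 2, 4, 8, 16.
Subgroups by order — order 1: 1; order 2: 3; order 4: 3; order 8: 3; order 16: 1.
Total: 1 + 3 + 3 + 3 + 1 = 11.

11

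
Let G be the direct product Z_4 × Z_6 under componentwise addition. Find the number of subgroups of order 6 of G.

3

|G| = 24 and 6 | 24, so subgroups of order 6 are possible by Lagrange.
The subgroups of order 6 are: {(0,0), (0,1), (0,2), (0,3), (0,4), (0,5)}; {(0,0), (0,2), (0,4), (2,0), (2,2), (2,4)}; {(0,0), (0,2), (0,4), (2,1), (2,3), (2,5)}.
So G has 3 subgroups of order 6.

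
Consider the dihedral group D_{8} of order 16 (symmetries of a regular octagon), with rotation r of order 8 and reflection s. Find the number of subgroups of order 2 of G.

|G| = 16 and 2 | 16, so subgroups of order 2 are possible by Lagrange.
The subgroups of order 2 are: {e, r^2s}; {e, r^3s}; {e, r^4}; {e, r^4s}; … (9 in all).
So G has 9 subgroups of order 2.

9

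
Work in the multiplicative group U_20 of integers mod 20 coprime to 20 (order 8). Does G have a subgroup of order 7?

7 does not divide |G| = 8, so by Lagrange no subgroup of order 7 exists.

No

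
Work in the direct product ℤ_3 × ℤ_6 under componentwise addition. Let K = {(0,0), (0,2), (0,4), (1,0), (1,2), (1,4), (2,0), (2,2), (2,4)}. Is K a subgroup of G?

Yes

|K| = 9 divides |G| = 18, consistent with Lagrange.
K contains the identity, every element's inverse is in K, and K is closed under +: it is a subgroup.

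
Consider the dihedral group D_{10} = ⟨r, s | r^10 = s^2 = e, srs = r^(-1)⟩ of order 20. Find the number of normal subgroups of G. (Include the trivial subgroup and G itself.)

G has 22 subgroups. Checking conjugation-invariance by order — order 1: 1/1 normal; order 2: 1/11 normal; order 4: 0/5 normal; order 5: 1/1 normal; order 10: 3/3 normal; order 20: 1/1 normal.
Total normal subgroups: 7.

7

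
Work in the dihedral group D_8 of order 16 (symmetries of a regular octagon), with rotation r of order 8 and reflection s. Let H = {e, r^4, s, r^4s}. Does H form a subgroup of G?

Yes

|H| = 4 divides |G| = 16, consistent with Lagrange.
H contains the identity, every element's inverse is in H, and H is closed under ·: it is a subgroup.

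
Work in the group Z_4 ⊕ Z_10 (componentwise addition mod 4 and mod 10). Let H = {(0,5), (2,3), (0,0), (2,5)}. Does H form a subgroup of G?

No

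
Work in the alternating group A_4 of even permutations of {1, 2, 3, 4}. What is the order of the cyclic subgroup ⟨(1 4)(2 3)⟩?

Computing powers of (1 4)(2 3): the smallest k with ((1 4)(2 3))^k = e is k = 2.

2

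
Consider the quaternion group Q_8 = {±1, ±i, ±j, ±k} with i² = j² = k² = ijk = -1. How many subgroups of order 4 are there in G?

3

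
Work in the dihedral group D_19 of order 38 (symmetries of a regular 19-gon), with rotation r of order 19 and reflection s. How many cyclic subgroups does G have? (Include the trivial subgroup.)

21

A cyclic subgroup of order d is generated by each of its φ(d) elements of order d, so the cyclic subgroups of order d number (#elements of order d)/φ(d).
Cyclic subgroups by order — order 1: 1; order 2: 19; order 19: 1.
Total: 21.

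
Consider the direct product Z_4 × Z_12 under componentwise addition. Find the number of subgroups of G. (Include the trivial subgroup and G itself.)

30

|G| = 48, so by Lagrange every subgroup order divides 48. Divisors: 1, 2, 3, 4, 6, 8, 12, 16, 24, 48.
Subgroups by order — order 1: 1; order 2: 3; order 3: 1; order 4: 7; order 6: 3; order 8: 3; order 12: 7; order 16: 1; order 24: 3; order 48: 1.
Total: 1 + 3 + 1 + 7 + 3 + 3 + 7 + 1 + 3 + 1 = 30.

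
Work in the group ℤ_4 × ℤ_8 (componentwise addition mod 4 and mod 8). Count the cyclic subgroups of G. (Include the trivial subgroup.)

Group the elements of G by the cyclic subgroup they generate; each cyclic subgroup of order d accounts for φ(d) elements.
Cyclic subgroups by order — order 1: 1; order 2: 3; order 4: 6; order 8: 4.
Total: 14.

14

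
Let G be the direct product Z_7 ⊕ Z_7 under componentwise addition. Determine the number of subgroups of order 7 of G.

8

|G| = 49 and 7 | 49, so subgroups of order 7 are possible by Lagrange.
The subgroups of order 7 are: {(0,0), (0,1), (0,2), (0,3), (0,4), (0,5), (0,6)}; {(0,0), (1,0), (2,0), (3,0), (4,0), (5,0), (6,0)}; {(0,0), (1,1), (2,2), (3,3), (4,4), (5,5), (6,6)}; {(0,0), (1,2), (2,4), (3,6), (4,1), (5,3), (6,5)}; … (8 in all).
So G has 8 subgroups of order 7.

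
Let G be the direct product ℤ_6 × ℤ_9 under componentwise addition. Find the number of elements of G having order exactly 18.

An element (a,b) has order lcm(ord(a), ord(b)); count pairs with lcm equal to 18.
Enumerating gives 18 such elements.

18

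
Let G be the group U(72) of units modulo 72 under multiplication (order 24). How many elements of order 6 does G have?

14

Enumerating element orders in G gives 14 elements of order 6.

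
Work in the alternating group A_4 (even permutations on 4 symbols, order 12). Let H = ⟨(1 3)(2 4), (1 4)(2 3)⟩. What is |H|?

4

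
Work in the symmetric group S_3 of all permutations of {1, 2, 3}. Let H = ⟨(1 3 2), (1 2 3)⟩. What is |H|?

3

|⟨(1 3 2)⟩| = 3 and |⟨(1 2 3)⟩| = 3, so |H| is a multiple of lcm(3, 3) = 3 and divides |G| = 6.
Closing under the operation: H = {e, (1 2 3), (1 3 2)}, so |H| = 3.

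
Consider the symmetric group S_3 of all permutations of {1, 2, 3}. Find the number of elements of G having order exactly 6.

No element of G has order 6 (even though 6 | 6).

0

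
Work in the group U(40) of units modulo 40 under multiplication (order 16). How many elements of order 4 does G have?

8

The elements of order 4 are: 3, 7, 13, 17, 23, 27, 33, 37.
That's 8.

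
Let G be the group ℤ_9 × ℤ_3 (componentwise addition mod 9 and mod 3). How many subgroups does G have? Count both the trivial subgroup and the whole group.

|G| = 27, so by Lagrange every subgroup order divides 27. Divisors: 1, 3, 9, 27.
Subgroups by order — order 1: 1; order 3: 4; order 9: 4; order 27: 1.
Total: 1 + 4 + 4 + 1 = 10.

10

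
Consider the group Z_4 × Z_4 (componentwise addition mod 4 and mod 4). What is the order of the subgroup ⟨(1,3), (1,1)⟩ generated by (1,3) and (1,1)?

|⟨(1,3)⟩| = 4 and |⟨(1,1)⟩| = 4, so |H| is a multiple of lcm(4, 4) = 4 and divides |G| = 16.
Closing under the operation: H = {(0,0), (0,2), (1,1), (1,3), (2,0), (2,2), (3,1), (3,3)}, so |H| = 8.

8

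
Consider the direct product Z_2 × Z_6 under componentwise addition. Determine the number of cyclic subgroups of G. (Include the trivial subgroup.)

Each element a generates a cyclic subgroup ⟨a⟩; distinct elements may generate the same one (a cyclic group of order d has φ(d) generators).
Cyclic subgroups by order — order 1: 1; order 2: 3; order 3: 1; order 6: 3.
Total: 8.

8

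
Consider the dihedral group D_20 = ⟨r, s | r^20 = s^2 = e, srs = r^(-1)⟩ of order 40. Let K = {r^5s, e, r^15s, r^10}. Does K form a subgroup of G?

Yes

|K| = 4 divides |G| = 40, consistent with Lagrange.
K contains the identity, every element's inverse is in K, and K is closed under ·: it is a subgroup.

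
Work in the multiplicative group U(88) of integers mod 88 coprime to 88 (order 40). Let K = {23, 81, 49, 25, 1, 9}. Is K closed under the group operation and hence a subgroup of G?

|K| = 6 does not divide |G| = 40, so by Lagrange K is not a subgroup.

No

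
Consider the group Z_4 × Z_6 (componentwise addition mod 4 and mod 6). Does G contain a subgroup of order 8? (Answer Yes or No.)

Yes

8 | 24. A subgroup of order 8 is {(0,0), (0,3), (1,0), (1,3), (2,0), (2,3), (3,0), (3,3)}.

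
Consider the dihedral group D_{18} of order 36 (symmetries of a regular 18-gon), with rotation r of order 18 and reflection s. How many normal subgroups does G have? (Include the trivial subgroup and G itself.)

9

G has 45 subgroups. Checking conjugation-invariance by order — order 1: 1/1 normal; order 2: 1/19 normal; order 3: 1/1 normal; order 4: 0/9 normal; order 6: 1/7 normal; order 9: 1/1 normal; order 12: 0/3 normal; order 18: 3/3 normal; order 36: 1/1 normal.
Total normal subgroups: 9.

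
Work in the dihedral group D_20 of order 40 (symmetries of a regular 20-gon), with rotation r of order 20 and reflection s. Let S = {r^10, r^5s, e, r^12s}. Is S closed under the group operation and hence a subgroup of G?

No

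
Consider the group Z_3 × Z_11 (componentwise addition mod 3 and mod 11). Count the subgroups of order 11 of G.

|G| = 33 and 11 | 33, so subgroups of order 11 are possible by Lagrange.
The subgroups of order 11 are: {(0,0), (0,1), (0,2), (0,3), (0,4), (0,5), (0,6), (0,7), (0,8), (0,9), (0,10)}.
So G has 1 subgroup of order 11.

1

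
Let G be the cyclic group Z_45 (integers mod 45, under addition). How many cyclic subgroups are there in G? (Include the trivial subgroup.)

6

Each element a generates a cyclic subgroup ⟨a⟩; distinct elements may generate the same one (a cyclic group of order d has φ(d) generators).
Cyclic subgroups by order — order 1: 1; order 3: 1; order 5: 1; order 9: 1; order 15: 1; order 45: 1.
Total: 6.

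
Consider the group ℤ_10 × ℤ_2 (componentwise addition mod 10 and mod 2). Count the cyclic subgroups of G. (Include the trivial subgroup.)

8

A cyclic subgroup of order d is generated by each of its φ(d) elements of order d, so the cyclic subgroups of order d number (#elements of order d)/φ(d).
Cyclic subgroups by order — order 1: 1; order 2: 3; order 5: 1; order 10: 3.
Total: 8.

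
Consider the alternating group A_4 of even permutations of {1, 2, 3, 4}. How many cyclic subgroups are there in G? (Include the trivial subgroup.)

8

Group the elements of G by the cyclic subgroup they generate; each cyclic subgroup of order d accounts for φ(d) elements.
Cyclic subgroups by order — order 1: 1; order 2: 3; order 3: 4.
Total: 8.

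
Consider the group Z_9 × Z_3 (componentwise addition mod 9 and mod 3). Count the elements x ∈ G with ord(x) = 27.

0

An element (a,b) has order lcm(ord(a), ord(b)); count pairs with lcm equal to 27.
Enumerating gives 0 such elements.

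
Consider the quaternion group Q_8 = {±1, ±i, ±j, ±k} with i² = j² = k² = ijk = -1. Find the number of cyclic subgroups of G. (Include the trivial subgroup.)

Group the elements of G by the cyclic subgroup they generate; each cyclic subgroup of order d accounts for φ(d) elements.
Cyclic subgroups by order — order 1: 1; order 2: 1; order 4: 3.
Total: 5.

5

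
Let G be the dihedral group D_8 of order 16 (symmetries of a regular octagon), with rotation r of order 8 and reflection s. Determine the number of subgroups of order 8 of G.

3

|G| = 16 and 8 | 16, so subgroups of order 8 are possible by Lagrange.
The subgroups of order 8 are: {e, r, r^2, r^3, r^4, r^5, r^6, r^7}; {e, r^2, r^4, r^6, s, r^2s, r^4s, r^6s}; {e, r^2, r^4, r^6, rs, r^3s, r^5s, r^7s}.
So G has 3 subgroups of order 8.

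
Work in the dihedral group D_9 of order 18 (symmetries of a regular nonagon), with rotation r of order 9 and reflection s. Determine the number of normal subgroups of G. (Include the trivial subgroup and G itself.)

4

G has 16 subgroups. Checking conjugation-invariance by order — order 1: 1/1 normal; order 2: 0/9 normal; order 3: 1/1 normal; order 6: 0/3 normal; order 9: 1/1 normal; order 18: 1/1 normal.
Total normal subgroups: 4.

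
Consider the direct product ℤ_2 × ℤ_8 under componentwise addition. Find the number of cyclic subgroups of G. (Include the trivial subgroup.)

8

A cyclic subgroup of order d is generated by each of its φ(d) elements of order d, so the cyclic subgroups of order d number (#elements of order d)/φ(d).
Cyclic subgroups by order — order 1: 1; order 2: 3; order 4: 2; order 8: 2.
Total: 8.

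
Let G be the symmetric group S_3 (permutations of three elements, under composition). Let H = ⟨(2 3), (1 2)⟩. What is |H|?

|⟨(2 3)⟩| = 2 and |⟨(1 2)⟩| = 2, so |H| is a multiple of lcm(2, 2) = 2 and divides |G| = 6.
Closing {(2 3), (1 2)} under the group operation gives all of G, so |H| = 6.

6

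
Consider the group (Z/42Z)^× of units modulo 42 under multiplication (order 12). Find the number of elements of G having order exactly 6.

The elements of order 6 are: 5, 11, 17, 19, 23, 31.
That's 6.

6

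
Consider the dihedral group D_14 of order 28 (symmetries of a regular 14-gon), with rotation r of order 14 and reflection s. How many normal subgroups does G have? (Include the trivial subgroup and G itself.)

7

G has 28 subgroups. Checking conjugation-invariance by order — order 1: 1/1 normal; order 2: 1/15 normal; order 4: 0/7 normal; order 7: 1/1 normal; order 14: 3/3 normal; order 28: 1/1 normal.
Total normal subgroups: 7.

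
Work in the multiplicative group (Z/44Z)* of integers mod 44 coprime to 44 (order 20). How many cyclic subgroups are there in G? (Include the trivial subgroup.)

8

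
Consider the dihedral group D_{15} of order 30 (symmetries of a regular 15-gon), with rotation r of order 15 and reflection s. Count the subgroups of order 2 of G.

|G| = 30 and 2 | 30, so subgroups of order 2 are possible by Lagrange.
The subgroups of order 2 are: {e, r^10s}; {e, r^11s}; {e, r^12s}; {e, r^13s}; … (15 in all).
So G has 15 subgroups of order 2.

15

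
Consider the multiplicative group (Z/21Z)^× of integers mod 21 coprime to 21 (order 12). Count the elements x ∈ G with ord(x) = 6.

6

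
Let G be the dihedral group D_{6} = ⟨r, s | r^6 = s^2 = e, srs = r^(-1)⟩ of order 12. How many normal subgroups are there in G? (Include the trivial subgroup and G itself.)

7

G has 16 subgroups. Checking conjugation-invariance by order — order 1: 1/1 normal; order 2: 1/7 normal; order 3: 1/1 normal; order 4: 0/3 normal; order 6: 3/3 normal; order 12: 1/1 normal.
Total normal subgroups: 7.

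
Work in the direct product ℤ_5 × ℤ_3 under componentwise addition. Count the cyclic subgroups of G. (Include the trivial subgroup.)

4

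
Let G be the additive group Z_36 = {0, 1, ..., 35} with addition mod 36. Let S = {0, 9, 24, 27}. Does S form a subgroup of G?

No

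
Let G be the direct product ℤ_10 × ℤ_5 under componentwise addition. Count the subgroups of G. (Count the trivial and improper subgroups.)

16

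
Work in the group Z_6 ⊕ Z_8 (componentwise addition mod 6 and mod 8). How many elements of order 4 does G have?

4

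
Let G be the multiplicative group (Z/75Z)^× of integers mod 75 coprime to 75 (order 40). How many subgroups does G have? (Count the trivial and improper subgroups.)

|G| = 40, so by Lagrange every subgroup order divides 40. Divisors: 1, 2, 4, 5, 8, 10, 20, 40.
Subgroups by order — order 1: 1; order 2: 3; order 4: 3; order 5: 1; order 8: 1; order 10: 3; order 20: 3; order 40: 1.
Total: 1 + 3 + 3 + 1 + 1 + 3 + 3 + 1 = 16.

16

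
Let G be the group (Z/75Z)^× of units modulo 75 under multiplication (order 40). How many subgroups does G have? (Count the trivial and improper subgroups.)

|G| = 40, so by Lagrange every subgroup order divides 40. Divisors: 1, 2, 4, 5, 8, 10, 20, 40.
Subgroups by order — order 1: 1; order 2: 3; order 4: 3; order 5: 1; order 8: 1; order 10: 3; order 20: 3; order 40: 1.
Total: 1 + 3 + 3 + 1 + 1 + 3 + 3 + 1 = 16.

16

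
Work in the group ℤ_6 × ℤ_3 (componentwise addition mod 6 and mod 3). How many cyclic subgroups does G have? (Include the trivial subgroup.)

10

Each element a generates a cyclic subgroup ⟨a⟩; distinct elements may generate the same one (a cyclic group of order d has φ(d) generators).
Cyclic subgroups by order — order 1: 1; order 2: 1; order 3: 4; order 6: 4.
Total: 10.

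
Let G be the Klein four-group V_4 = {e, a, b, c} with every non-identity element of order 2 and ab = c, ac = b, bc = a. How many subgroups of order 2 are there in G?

|G| = 4 and 2 | 4, so subgroups of order 2 are possible by Lagrange.
The subgroups of order 2 are: {e, a}; {e, b}; {e, c}.
So G has 3 subgroups of order 2.

3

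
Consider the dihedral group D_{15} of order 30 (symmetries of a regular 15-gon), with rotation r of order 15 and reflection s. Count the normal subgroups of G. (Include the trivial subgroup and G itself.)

G has 28 subgroups. Checking conjugation-invariance by order — order 1: 1/1 normal; order 2: 0/15 normal; order 3: 1/1 normal; order 5: 1/1 normal; order 6: 0/5 normal; order 10: 0/3 normal; order 15: 1/1 normal; order 30: 1/1 normal.
Total normal subgroups: 5.

5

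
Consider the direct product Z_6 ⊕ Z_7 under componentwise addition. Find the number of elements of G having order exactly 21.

12

An element (a,b) has order lcm(ord(a), ord(b)); count pairs with lcm equal to 21.
Enumerating gives 12 such elements.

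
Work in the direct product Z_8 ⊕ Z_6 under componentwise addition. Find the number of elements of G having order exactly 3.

2

An element (a,b) has order lcm(ord(a), ord(b)); count pairs with lcm equal to 3.
Enumerating gives 2 such elements.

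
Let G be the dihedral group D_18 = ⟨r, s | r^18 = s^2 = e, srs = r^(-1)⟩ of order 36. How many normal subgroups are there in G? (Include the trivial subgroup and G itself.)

9

G has 45 subgroups. Checking conjugation-invariance by order — order 1: 1/1 normal; order 2: 1/19 normal; order 3: 1/1 normal; order 4: 0/9 normal; order 6: 1/7 normal; order 9: 1/1 normal; order 12: 0/3 normal; order 18: 3/3 normal; order 36: 1/1 normal.
Total normal subgroups: 9.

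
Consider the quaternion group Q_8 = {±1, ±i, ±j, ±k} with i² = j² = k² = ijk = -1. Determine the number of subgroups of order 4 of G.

3

|G| = 8 and 4 | 8, so subgroups of order 4 are possible by Lagrange.
The subgroups of order 4 are: {1, -1, i, -i}; {1, -1, j, -j}; {1, -1, k, -k}.
So G has 3 subgroups of order 4.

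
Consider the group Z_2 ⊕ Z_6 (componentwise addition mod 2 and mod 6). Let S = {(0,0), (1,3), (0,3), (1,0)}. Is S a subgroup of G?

Yes

|S| = 4 divides |G| = 12, consistent with Lagrange.
S contains the identity, every element's inverse is in S, and S is closed under +: it is a subgroup.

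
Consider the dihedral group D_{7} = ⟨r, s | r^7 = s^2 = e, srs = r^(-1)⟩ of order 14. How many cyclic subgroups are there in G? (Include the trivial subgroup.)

A cyclic subgroup of order d is generated by each of its φ(d) elements of order d, so the cyclic subgroups of order d number (#elements of order d)/φ(d).
Cyclic subgroups by order — order 1: 1; order 2: 7; order 7: 1.
Total: 9.

9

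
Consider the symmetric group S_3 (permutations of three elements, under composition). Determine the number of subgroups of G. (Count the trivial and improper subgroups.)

6

|G| = 6, so by Lagrange every subgroup order divides 6. Divisors: 1, 2, 3, 6.
Subgroups by order — order 1: 1; order 2: 3; order 3: 1; order 6: 1.
Total: 1 + 3 + 1 + 1 = 6.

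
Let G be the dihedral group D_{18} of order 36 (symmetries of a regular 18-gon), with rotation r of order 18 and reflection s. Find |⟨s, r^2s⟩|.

18

|⟨s⟩| = 2 and |⟨r^2s⟩| = 2, so |H| is a multiple of lcm(2, 2) = 2 and divides |G| = 36.
Closing under the operation: H = {e, r^2, r^4, r^6, r^8, r^10, r^12, r^14, r^16, s, r^2s, r^4s, r^6s, r^8s, r^10s, r^12s, r^14s, r^16s}, so |H| = 18.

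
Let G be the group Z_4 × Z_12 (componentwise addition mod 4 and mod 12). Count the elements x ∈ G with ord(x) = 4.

12

An element (a,b) has order lcm(ord(a), ord(b)); count pairs with lcm equal to 4.
Enumerating gives 12 such elements.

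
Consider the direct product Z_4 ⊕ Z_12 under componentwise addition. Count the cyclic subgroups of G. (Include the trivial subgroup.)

20

Group the elements of G by the cyclic subgroup they generate; each cyclic subgroup of order d accounts for φ(d) elements.
Cyclic subgroups by order — order 1: 1; order 2: 3; order 3: 1; order 4: 6; order 6: 3; order 12: 6.
Total: 20.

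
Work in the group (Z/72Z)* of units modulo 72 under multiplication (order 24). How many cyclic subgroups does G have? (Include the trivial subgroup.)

Group the elements of G by the cyclic subgroup they generate; each cyclic subgroup of order d accounts for φ(d) elements.
Cyclic subgroups by order — order 1: 1; order 2: 7; order 3: 1; order 6: 7.
Total: 16.

16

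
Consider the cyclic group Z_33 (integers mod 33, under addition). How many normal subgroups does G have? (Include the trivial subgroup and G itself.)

G is abelian, so every subgroup is normal.
G has 4 subgroups in total, hence 4 normal subgroups.

4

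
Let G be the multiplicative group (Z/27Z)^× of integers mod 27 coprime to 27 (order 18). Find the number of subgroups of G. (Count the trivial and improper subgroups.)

|G| = 18, so by Lagrange every subgroup order divides 18. Divisors: 1, 2, 3, 6, 9, 18.
Subgroups by order — order 1: 1; order 2: 1; order 3: 1; order 6: 1; order 9: 1; order 18: 1.
Total: 1 + 1 + 1 + 1 + 1 + 1 = 6.

6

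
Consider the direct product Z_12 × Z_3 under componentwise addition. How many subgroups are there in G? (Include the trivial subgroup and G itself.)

18

|G| = 36, so by Lagrange every subgroup order divides 36. Divisors: 1, 2, 3, 4, 6, 9, 12, 18, 36.
Subgroups by order — order 1: 1; order 2: 1; order 3: 4; order 4: 1; order 6: 4; order 9: 1; order 12: 4; order 18: 1; order 36: 1.
Total: 1 + 1 + 4 + 1 + 4 + 1 + 4 + 1 + 1 = 18.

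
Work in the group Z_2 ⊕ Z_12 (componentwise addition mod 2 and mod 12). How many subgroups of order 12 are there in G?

|G| = 24 and 12 | 24, so subgroups of order 12 are possible by Lagrange.
The subgroups of order 12 are: {(0,0), (0,1), (0,2), (0,3), (0,4), (0,5), (0,6), (0,7), (0,8), (0,9), (0,10), (0,11)}; {(0,0), (0,2), (0,4), (0,6), (0,8), (0,10), (1,0), (1,2), (1,4), (1,6), (1,8), (1,10)}; {(0,0), (0,2), (0,4), (0,6), (0,8), (0,10), (1,1), (1,3), (1,5), (1,7), (1,9), (1,11)}.
So G has 3 subgroups of order 12.

3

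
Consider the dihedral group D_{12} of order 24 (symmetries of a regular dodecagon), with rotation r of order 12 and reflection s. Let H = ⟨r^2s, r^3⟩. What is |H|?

8

|⟨r^2s⟩| = 2 and |⟨r^3⟩| = 4, so |H| is a multiple of lcm(2, 4) = 4 and divides |G| = 24.
Closing under the operation: H = {e, r^3, r^6, r^9, r^2s, r^5s, r^8s, r^11s}, so |H| = 8.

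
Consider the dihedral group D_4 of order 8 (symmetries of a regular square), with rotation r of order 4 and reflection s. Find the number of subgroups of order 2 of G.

|G| = 8 and 2 | 8, so subgroups of order 2 are possible by Lagrange.
The subgroups of order 2 are: {e, r^2}; {e, r^2s}; {e, r^3s}; {e, rs}; … (5 in all).
So G has 5 subgroups of order 2.

5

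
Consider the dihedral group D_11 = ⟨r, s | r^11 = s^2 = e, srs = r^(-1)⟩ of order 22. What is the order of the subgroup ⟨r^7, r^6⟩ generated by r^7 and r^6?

11

|⟨r^7⟩| = 11 and |⟨r^6⟩| = 11, so |H| is a multiple of lcm(11, 11) = 11 and divides |G| = 22.
Closing under the operation: H = {e, r, r^2, r^3, r^4, r^5, r^6, r^7, r^8, r^9, r^10}, so |H| = 11.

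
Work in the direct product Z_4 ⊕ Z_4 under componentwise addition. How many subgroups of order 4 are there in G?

|G| = 16 and 4 | 16, so subgroups of order 4 are possible by Lagrange.
The subgroups of order 4 are: {(0,0), (0,1), (0,2), (0,3)}; {(0,0), (0,2), (2,0), (2,2)}; {(0,0), (0,2), (2,1), (2,3)}; {(0,0), (1,0), (2,0), (3,0)}; … (7 in all).
So G has 7 subgroups of order 4.

7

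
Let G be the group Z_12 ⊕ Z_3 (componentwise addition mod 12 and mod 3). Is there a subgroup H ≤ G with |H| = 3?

3 | 36. A subgroup of order 3 is {(0,0), (0,1), (0,2)}.

Yes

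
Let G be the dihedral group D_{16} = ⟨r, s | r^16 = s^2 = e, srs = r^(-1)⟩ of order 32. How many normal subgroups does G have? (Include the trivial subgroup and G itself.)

8

G has 36 subgroups. Checking conjugation-invariance by order — order 1: 1/1 normal; order 2: 1/17 normal; order 4: 1/9 normal; order 8: 1/5 normal; order 16: 3/3 normal; order 32: 1/1 normal.
Total normal subgroups: 8.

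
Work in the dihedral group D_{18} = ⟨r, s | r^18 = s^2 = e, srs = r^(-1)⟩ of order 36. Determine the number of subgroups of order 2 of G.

19

|G| = 36 and 2 | 36, so subgroups of order 2 are possible by Lagrange.
The subgroups of order 2 are: {e, r^10s}; {e, r^11s}; {e, r^12s}; {e, r^13s}; … (19 in all).
So G has 19 subgroups of order 2.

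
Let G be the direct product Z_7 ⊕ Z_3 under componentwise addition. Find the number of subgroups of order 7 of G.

|G| = 21 and 7 | 21, so subgroups of order 7 are possible by Lagrange.
The subgroups of order 7 are: {(0,0), (1,0), (2,0), (3,0), (4,0), (5,0), (6,0)}.
So G has 1 subgroup of order 7.

1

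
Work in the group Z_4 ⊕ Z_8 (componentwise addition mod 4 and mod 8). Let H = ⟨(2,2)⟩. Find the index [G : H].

8

|⟨(2,2)⟩| = 4 and |G| = 32.
By Lagrange, [G : H] = |G|/|H| = 32/4 = 8.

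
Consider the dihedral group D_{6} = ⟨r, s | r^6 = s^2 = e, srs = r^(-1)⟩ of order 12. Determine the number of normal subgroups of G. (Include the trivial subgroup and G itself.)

7

G has 16 subgroups. Checking conjugation-invariance by order — order 1: 1/1 normal; order 2: 1/7 normal; order 3: 1/1 normal; order 4: 0/3 normal; order 6: 3/3 normal; order 12: 1/1 normal.
Total normal subgroups: 7.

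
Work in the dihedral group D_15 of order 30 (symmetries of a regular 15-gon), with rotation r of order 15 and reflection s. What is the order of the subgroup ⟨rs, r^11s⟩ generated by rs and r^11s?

6

|⟨rs⟩| = 2 and |⟨r^11s⟩| = 2, so |H| is a multiple of lcm(2, 2) = 2 and divides |G| = 30.
Closing under the operation: H = {e, r^5, r^10, rs, r^6s, r^11s}, so |H| = 6.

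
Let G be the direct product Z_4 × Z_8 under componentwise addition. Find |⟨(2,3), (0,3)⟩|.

16

|⟨(2,3)⟩| = 8 and |⟨(0,3)⟩| = 8, so |H| is a multiple of lcm(8, 8) = 8 and divides |G| = 32.
Closing under the operation: H = {(0,0), (0,1), (0,2), (0,3), (0,4), (0,5), (0,6), (0,7), (2,0), (2,1), (2,2), (2,3), (2,4), (2,5), (2,6), (2,7)}, so |H| = 16.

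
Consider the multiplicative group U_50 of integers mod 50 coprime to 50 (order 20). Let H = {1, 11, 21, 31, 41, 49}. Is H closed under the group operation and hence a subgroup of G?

No

|H| = 6 does not divide |G| = 20, so by Lagrange H is not a subgroup.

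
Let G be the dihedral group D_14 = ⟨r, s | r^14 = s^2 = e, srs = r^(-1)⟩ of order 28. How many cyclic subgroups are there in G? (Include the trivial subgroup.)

Each element a generates a cyclic subgroup ⟨a⟩; distinct elements may generate the same one (a cyclic group of order d has φ(d) generators).
Cyclic subgroups by order — order 1: 1; order 2: 15; order 7: 1; order 14: 1.
Total: 18.

18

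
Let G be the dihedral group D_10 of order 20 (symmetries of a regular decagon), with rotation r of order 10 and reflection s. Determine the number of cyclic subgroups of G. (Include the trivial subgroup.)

A cyclic subgroup of order d is generated by each of its φ(d) elements of order d, so the cyclic subgroups of order d number (#elements of order d)/φ(d).
Cyclic subgroups by order — order 1: 1; order 2: 11; order 5: 1; order 10: 1.
Total: 14.

14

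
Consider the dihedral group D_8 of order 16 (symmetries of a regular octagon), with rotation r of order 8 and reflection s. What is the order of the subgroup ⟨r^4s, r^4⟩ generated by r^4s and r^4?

4

|⟨r^4s⟩| = 2 and |⟨r^4⟩| = 2, so |H| is a multiple of lcm(2, 2) = 2 and divides |G| = 16.
Closing under the operation: H = {e, r^4, s, r^4s}, so |H| = 4.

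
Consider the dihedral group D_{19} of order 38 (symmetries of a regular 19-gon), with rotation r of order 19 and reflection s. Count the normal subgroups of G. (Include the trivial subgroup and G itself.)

3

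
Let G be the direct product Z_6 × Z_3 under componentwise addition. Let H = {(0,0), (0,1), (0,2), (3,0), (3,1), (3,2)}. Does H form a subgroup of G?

|H| = 6 divides |G| = 18, consistent with Lagrange.
H contains the identity, every element's inverse is in H, and H is closed under +: it is a subgroup.
In fact H = ⟨(3,1)⟩.

Yes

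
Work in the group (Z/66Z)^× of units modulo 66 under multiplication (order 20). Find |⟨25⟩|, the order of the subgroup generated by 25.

Compute successive powers of 25 mod 66: 25, 31, 49, 37, 1; 25^5 ≡ 1 (mod 66).
So |⟨25⟩| = 5.

5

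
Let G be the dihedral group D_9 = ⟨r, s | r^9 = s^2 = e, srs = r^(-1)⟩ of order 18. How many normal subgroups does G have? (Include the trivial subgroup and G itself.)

4

G has 16 subgroups. Checking conjugation-invariance by order — order 1: 1/1 normal; order 2: 0/9 normal; order 3: 1/1 normal; order 6: 0/3 normal; order 9: 1/1 normal; order 18: 1/1 normal.
Total normal subgroups: 4.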